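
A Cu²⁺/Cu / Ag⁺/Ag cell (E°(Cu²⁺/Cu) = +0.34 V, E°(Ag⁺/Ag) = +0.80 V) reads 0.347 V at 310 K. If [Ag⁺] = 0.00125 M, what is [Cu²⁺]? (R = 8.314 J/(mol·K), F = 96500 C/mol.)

0.0074 M

From the Nernst equation, ln Q = nF(E° − E)/RT = 2×96500×(0.46 − 0.347)/(8.314×310) = 8.462, so Q = 4730.
With Q = [Cu²⁺]/[Ag⁺]^2 and the known concentrations, [Cu²⁺] in the numerator gives [Cu²⁺] = 0.0074 M.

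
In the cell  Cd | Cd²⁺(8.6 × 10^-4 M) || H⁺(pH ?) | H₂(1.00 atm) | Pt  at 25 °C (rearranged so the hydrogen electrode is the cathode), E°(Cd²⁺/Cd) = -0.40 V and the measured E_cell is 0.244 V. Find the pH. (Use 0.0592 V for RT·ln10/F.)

pH = 4.17

E°_cell = 0.40 V and n = 2.
log Q = n(E° − E)/0.0592 = 2×(0.40 − 0.244)/0.0592 = 5.270.
With Q = [Cd²⁺]·P(H₂) / [H⁺]^2, solving for [H⁺] gives log[H⁺] = -4.168, so pH = 4.17.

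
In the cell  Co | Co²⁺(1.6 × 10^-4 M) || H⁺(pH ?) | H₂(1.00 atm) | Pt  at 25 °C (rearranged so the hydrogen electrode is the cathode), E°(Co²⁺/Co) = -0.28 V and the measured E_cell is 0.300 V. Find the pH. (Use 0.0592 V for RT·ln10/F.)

pH = 1.56

E°_cell = 0.28 V and n = 2.
log Q = n(E° − E)/0.0592 = 2×(0.28 − 0.300)/0.0592 = -0.676.
With Q = [Co²⁺]·P(H₂) / [H⁺]^2, solving for [H⁺] gives log[H⁺] = -1.560, so pH = 1.56.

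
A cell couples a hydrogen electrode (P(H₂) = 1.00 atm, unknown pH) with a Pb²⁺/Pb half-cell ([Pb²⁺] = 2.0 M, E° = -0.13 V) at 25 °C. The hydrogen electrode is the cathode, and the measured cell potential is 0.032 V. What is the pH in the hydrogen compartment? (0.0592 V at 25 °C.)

E°_cell = 0.13 V and n = 2.
log Q = n(E° − E)/0.0592 = 2×(0.13 − 0.032)/0.0592 = 3.311.
With Q = [Pb²⁺]·P(H₂) / [H⁺]^2, solving for [H⁺] gives log[H⁺] = -1.505, so pH = 1.50.

pH = 1.50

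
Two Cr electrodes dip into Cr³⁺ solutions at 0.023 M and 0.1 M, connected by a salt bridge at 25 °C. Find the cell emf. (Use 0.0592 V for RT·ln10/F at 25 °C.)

Both half-cells are Cr³⁺/Cr, so E°_cell = 0. The concentrated side is the cathode; the cell reaction moves Cr³⁺ from high to low concentration with n = 3.
Q = [Cr³⁺]_dilute/[Cr³⁺]_conc = 0.023/0.1 = 0.230.
E = 0 − (0.0592/3) log Q = −(0.0592/3)(-0.638) = 0.0126 V.

0.013 V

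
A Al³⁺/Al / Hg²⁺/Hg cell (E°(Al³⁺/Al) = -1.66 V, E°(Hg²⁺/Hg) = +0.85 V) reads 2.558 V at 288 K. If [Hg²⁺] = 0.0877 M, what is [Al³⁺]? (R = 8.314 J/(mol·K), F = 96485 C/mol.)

From the Nernst equation, ln Q = nF(E° − E)/RT = 6×96485×(2.51 − 2.558)/(8.314×288) = -11.605, so Q = 9.12 × 10^-6.
With Q = [Al³⁺]^2/[Hg²⁺]^3 and the known concentrations, [Al³⁺]^2 in the numerator gives [Al³⁺] = 7.8 × 10^-5 M.

7.8 × 10^-5 M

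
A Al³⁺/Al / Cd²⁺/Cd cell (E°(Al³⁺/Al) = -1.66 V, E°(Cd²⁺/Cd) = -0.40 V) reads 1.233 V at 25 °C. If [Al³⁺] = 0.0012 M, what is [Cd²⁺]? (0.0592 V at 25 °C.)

From the Nernst equation, log Q = n(E° − E)/0.0592 = 6(1.26 − 1.233)/0.0592 = 2.736, so Q = 545.
With Q = [Al³⁺]^2/[Cd²⁺]^3 and the known concentrations, [Cd²⁺]^3 in the denominator gives [Cd²⁺] = 0.0014 M.

0.0014 M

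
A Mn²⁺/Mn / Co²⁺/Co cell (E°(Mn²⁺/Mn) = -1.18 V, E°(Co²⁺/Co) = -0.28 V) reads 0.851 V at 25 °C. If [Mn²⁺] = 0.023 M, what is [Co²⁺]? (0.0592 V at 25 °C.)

From the Nernst equation, log Q = n(E° − E)/0.0592 = 2(0.90 − 0.851)/0.0592 = 1.655, so Q = 45.2.
With Q = [Mn²⁺]/[Co²⁺] and the known concentrations, [Co²⁺] in the denominator gives [Co²⁺] = 5.1 × 10^-4 M.

5.1 × 10^-4 M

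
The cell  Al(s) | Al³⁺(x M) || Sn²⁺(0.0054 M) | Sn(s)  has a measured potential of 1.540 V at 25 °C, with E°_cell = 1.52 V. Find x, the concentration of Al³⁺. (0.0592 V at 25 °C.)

From the Nernst equation, log Q = n(E° − E)/0.0592 = 6(1.52 − 1.540)/0.0592 = -2.027, so Q = 0.00940.
With Q = [Al³⁺]^2/[Sn²⁺]^3 and the known concentrations, [Al³⁺]^2 in the numerator gives [Al³⁺] = 3.8 × 10^-5 M.

3.8 × 10^-5 M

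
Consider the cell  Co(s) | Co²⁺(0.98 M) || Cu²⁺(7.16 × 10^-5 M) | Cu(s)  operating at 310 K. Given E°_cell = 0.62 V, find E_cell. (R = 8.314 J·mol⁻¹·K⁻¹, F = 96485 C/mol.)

0.493 V

Balancing electrons gives n = 2; the reaction quotient is Q = [Co²⁺]/[Cu²⁺] = 1.37 × 10^4.
E = E° − (RT/nF) ln Q = 0.62 − (8.314×310)/(2×96485) × (9.524) = 0.620 − 0.127 = 0.493 V.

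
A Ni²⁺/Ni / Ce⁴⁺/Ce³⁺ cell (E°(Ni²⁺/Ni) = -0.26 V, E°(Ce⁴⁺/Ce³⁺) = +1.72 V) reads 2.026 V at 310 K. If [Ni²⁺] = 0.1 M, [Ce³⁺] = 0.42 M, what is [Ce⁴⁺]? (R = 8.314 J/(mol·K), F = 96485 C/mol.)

0.74 M

From the Nernst equation, ln Q = nF(E° − E)/RT = 2×96485×(1.98 − 2.026)/(8.314×310) = -3.444, so Q = 0.0319.
With Q = [Ni²⁺]·[Ce³⁺]^2/[Ce⁴⁺]^2 and the known concentrations, [Ce⁴⁺]^2 in the denominator gives [Ce⁴⁺] = 0.74 M.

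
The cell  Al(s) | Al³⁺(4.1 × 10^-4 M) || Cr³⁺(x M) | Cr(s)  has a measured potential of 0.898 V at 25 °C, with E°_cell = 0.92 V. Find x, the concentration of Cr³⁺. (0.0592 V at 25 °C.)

3.1 × 10^-5 M

From the Nernst equation, log Q = n(E° − E)/0.0592 = 3(0.92 − 0.898)/0.0592 = 1.115, so Q = 13.0.
With Q = [Al³⁺]/[Cr³⁺] and the known concentrations, [Cr³⁺] in the denominator gives [Cr³⁺] = 3.1 × 10^-5 M.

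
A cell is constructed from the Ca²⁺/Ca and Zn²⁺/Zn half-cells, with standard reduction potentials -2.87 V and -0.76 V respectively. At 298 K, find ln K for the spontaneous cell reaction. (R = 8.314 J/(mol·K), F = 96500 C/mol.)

E°_cell = -0.76 − (-2.87) = 2.11 V, with n = 2 electrons transferred.
At equilibrium E = 0, so the Nernst equation gives ln K = nFE°/RT = (2)(96500)(2.11)/((8.314)(298)) = 164.37.

ln K = 164.4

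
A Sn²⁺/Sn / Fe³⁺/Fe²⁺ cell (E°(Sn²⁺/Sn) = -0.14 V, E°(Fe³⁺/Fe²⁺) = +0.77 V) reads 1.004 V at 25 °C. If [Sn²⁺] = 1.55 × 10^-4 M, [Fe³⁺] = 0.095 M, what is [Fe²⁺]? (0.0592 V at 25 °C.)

0.2 M

From the Nernst equation, log Q = n(E° − E)/0.0592 = 2(0.91 − 1.004)/0.0592 = -3.176, so Q = 6.67 × 10^-4.
With Q = [Sn²⁺]·[Fe²⁺]^2/[Fe³⁺]^2 and the known concentrations, [Fe²⁺]^2 in the numerator gives [Fe²⁺] = 0.2 M.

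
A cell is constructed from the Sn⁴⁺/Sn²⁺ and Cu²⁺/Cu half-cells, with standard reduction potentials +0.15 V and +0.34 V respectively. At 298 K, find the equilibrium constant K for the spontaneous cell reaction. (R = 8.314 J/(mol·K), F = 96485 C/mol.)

2.7 × 10^6

E°_cell = +0.34 − (+0.15) = 0.19 V, with n = 2 electrons transferred.
At equilibrium E = 0, so the Nernst equation gives ln K = nFE°/RT = (2)(96485)(0.19)/((8.314)(298)) = 14.80.
K = e^14.80 = 2.7 × 10^6.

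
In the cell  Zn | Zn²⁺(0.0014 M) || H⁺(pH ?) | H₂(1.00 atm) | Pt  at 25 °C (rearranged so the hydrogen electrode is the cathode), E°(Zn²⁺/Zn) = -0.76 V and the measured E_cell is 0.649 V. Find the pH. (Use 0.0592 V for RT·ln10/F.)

E°_cell = 0.76 V and n = 2.
log Q = n(E° − E)/0.0592 = 2×(0.76 − 0.649)/0.0592 = 3.750.
With Q = [Zn²⁺]·P(H₂) / [H⁺]^2, solving for [H⁺] gives log[H⁺] = -3.302, so pH = 3.30.

pH = 3.30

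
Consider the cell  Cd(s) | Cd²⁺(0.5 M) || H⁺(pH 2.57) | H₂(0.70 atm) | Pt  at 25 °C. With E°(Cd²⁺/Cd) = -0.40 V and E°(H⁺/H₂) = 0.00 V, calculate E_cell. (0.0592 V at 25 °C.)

0.26 V

The hydrogen couple is the cathode, so E°_cell = 0.40 V; n = 2.
[H⁺] = 10^(−2.57) = 0.0027 M, and Q = [Cd²⁺]·P(H₂) / [H⁺]^2 = 4.83 × 10^4.
E = E° − (0.0592/2) log Q = 0.40 − (0.0592/2)(4.684) = 0.261 V.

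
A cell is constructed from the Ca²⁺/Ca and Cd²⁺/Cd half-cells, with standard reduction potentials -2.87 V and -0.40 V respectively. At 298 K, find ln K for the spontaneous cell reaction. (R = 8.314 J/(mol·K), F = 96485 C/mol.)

E°_cell = -0.40 − (-2.87) = 2.47 V, with n = 2 electrons transferred.
At equilibrium E = 0, so the Nernst equation gives ln K = nFE°/RT = (2)(96485)(2.47)/((8.314)(298)) = 192.38.

ln K = 192.4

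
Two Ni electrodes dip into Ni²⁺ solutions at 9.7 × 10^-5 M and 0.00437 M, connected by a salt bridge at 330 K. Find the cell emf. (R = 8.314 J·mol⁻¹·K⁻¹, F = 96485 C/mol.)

0.054 V

Both half-cells are Ni²⁺/Ni, so E°_cell = 0. The concentrated side is the cathode; the cell reaction moves Ni²⁺ from high to low concentration with n = 2.
Q = [Ni²⁺]_dilute/[Ni²⁺]_conc = 9.7 × 10^-5/0.00437 = 0.0222.
E = 0 − (RT/nF) ln Q = −((8.314×330)/(2×96485))(-3.808) = 0.0541 V.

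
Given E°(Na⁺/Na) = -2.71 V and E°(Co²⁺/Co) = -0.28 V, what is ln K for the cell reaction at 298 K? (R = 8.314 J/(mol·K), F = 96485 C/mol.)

ln K = 189.3

E°_cell = -0.28 − (-2.71) = 2.43 V, with n = 2 electrons transferred.
At equilibrium E = 0, so the Nernst equation gives ln K = nFE°/RT = (2)(96485)(2.43)/((8.314)(298)) = 189.26.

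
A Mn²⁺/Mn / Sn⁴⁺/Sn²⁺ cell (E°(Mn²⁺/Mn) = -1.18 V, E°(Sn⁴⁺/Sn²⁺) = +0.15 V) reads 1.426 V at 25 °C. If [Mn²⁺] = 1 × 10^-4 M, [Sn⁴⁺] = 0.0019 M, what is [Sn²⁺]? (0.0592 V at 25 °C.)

From the Nernst equation, log Q = n(E° − E)/0.0592 = 2(1.33 − 1.426)/0.0592 = -3.243, so Q = 5.71 × 10^-4.
With Q = [Mn²⁺]·[Sn²⁺]/[Sn⁴⁺] and the known concentrations, [Sn²⁺] in the numerator gives [Sn²⁺] = 0.011 M.

0.011 M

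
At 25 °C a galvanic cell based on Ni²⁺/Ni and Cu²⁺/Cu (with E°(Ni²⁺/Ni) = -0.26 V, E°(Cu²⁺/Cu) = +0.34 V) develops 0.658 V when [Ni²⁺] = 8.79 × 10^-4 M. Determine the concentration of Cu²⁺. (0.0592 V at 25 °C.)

From the Nernst equation, log Q = n(E° − E)/0.0592 = 2(0.60 − 0.658)/0.0592 = -1.959, so Q = 0.0110.
With Q = [Ni²⁺]/[Cu²⁺] and the known concentrations, [Cu²⁺] in the denominator gives [Cu²⁺] = 0.08 M.

0.08 M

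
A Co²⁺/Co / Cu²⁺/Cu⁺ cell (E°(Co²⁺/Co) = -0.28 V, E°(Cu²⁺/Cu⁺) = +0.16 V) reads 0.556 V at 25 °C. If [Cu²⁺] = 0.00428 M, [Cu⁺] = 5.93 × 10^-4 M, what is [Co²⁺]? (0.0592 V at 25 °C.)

From the Nernst equation, log Q = n(E° − E)/0.0592 = 2(0.44 − 0.556)/0.0592 = -3.919, so Q = 1.21 × 10^-4.
With Q = [Co²⁺]·[Cu⁺]^2/[Cu²⁺]^2 and the known concentrations, [Co²⁺] in the numerator gives [Co²⁺] = 0.0063 M.

0.0063 M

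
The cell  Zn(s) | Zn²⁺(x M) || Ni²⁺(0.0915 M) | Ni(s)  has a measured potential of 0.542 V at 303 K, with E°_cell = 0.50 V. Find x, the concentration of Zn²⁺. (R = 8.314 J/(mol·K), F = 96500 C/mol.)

From the Nernst equation, ln Q = nF(E° − E)/RT = 2×96500×(0.50 − 0.542)/(8.314×303) = -3.218, so Q = 0.0400.
With Q = [Zn²⁺]/[Ni²⁺] and the known concentrations, [Zn²⁺] in the numerator gives [Zn²⁺] = 0.0037 M.

0.0037 M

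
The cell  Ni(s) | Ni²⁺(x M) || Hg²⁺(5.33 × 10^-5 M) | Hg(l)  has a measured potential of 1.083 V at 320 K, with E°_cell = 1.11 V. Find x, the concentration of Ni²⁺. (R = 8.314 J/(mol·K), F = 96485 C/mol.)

3.8 × 10^-4 M

From the Nernst equation, ln Q = nF(E° − E)/RT = 2×96485×(1.11 − 1.083)/(8.314×320) = 1.958, so Q = 7.09.
With Q = [Ni²⁺]/[Hg²⁺] and the known concentrations, [Ni²⁺] in the numerator gives [Ni²⁺] = 3.8 × 10^-4 M.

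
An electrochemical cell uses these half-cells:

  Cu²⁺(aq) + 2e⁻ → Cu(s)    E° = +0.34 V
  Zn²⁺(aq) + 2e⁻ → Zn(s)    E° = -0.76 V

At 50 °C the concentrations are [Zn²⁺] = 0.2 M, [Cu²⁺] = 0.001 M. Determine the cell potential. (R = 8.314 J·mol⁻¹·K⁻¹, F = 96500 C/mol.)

The Cu²⁺/Cu couple has the higher reduction potential and acts as the cathode, so E°_cell = +0.34 − (-0.76) = 1.10 V.
Balancing electrons gives n = 2; the reaction quotient is Q = [Zn²⁺]/[Cu²⁺] = 200.
E = E° − (RT/nF) ln Q = 1.10 − (8.314×323)/(2×96500) × (5.298) = 1.100 − 0.074 = 1.026 V.

1.03 V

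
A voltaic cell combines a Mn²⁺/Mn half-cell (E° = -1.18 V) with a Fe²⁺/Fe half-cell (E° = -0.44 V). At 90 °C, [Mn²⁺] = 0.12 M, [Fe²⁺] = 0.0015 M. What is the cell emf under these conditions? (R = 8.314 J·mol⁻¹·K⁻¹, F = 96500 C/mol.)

0.671 V

The Fe²⁺/Fe couple has the higher reduction potential and acts as the cathode, so E°_cell = -0.44 − (-1.18) = 0.74 V.
Balancing electrons gives n = 2; the reaction quotient is Q = [Mn²⁺]/[Fe²⁺] = 80.0.
E = E° − (RT/nF) ln Q = 0.74 − (8.314×363)/(2×96500) × (4.382) = 0.740 − 0.069 = 0.671 V.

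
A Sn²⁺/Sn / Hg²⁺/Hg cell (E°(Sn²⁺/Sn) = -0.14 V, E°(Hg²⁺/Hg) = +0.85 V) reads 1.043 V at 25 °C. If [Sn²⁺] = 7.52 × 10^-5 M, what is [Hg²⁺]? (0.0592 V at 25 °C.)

From the Nernst equation, log Q = n(E° − E)/0.0592 = 2(0.99 − 1.043)/0.0592 = -1.791, so Q = 0.0162.
With Q = [Sn²⁺]/[Hg²⁺] and the known concentrations, [Hg²⁺] in the denominator gives [Hg²⁺] = 0.0046 M.

0.0046 M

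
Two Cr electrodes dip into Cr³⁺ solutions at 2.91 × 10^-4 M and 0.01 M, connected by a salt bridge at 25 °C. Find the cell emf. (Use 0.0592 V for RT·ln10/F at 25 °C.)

Both half-cells are Cr³⁺/Cr, so E°_cell = 0. The concentrated side is the cathode; the cell reaction moves Cr³⁺ from high to low concentration with n = 3.
Q = [Cr³⁺]_dilute/[Cr³⁺]_conc = 2.91 × 10^-4/0.01 = 0.0291.
E = 0 − (0.0592/3) log Q = −(0.0592/3)(-1.536) = 0.0303 V.

0.030 V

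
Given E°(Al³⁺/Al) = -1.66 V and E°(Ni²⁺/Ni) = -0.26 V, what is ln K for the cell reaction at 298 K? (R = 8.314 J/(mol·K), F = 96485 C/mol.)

ln K = 327.1

E°_cell = -0.26 − (-1.66) = 1.40 V, with n = 6 electrons transferred.
At equilibrium E = 0, so the Nernst equation gives ln K = nFE°/RT = (6)(96485)(1.40)/((8.314)(298)) = 327.12.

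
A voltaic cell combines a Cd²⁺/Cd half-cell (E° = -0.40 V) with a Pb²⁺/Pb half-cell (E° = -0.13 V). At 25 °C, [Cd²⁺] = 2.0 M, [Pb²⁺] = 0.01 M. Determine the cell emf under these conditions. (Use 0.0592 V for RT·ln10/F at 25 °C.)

The Pb²⁺/Pb couple has the higher reduction potential and acts as the cathode, so E°_cell = -0.13 − (-0.40) = 0.27 V.
Balancing electrons gives n = 2; the reaction quotient is Q = [Cd²⁺]/[Pb²⁺] = 200.
At 25 °C, E = E° − (0.0592/n) log Q = 0.27 − (0.0592/2)(2.301) = 0.270 − 0.068 = 0.202 V.

0.202 V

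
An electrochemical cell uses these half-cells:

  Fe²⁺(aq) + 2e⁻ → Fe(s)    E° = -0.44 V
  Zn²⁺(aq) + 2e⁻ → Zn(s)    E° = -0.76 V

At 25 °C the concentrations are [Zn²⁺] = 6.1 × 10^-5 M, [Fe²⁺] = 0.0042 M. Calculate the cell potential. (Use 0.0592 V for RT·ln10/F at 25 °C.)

The Fe²⁺/Fe couple has the higher reduction potential and acts as the cathode, so E°_cell = -0.44 − (-0.76) = 0.32 V.
Balancing electrons gives n = 2; the reaction quotient is Q = [Zn²⁺]/[Fe²⁺] = 0.0145.
At 25 °C, E = E° − (0.0592/n) log Q = 0.32 − (0.0592/2)(-1.838) = 0.320 + 0.054 = 0.374 V.

0.374 V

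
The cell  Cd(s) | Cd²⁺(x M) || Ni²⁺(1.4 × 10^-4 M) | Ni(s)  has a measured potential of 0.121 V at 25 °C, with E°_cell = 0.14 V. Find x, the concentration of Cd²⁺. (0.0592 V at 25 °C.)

From the Nernst equation, log Q = n(E° − E)/0.0592 = 2(0.14 − 0.121)/0.0592 = 0.642, so Q = 4.38.
With Q = [Cd²⁺]/[Ni²⁺] and the known concentrations, [Cd²⁺] in the numerator gives [Cd²⁺] = 6.1 × 10^-4 M.

6.1 × 10^-4 M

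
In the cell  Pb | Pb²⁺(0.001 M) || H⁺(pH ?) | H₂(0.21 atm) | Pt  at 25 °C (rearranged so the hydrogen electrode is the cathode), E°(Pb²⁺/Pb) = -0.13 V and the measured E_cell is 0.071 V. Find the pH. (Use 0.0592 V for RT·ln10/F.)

E°_cell = 0.13 V and n = 2.
log Q = n(E° − E)/0.0592 = 2×(0.13 − 0.071)/0.0592 = 1.993.
With Q = [Pb²⁺]·P(H₂) / [H⁺]^2, solving for [H⁺] gives log[H⁺] = -2.836, so pH = 2.84.

pH = 2.84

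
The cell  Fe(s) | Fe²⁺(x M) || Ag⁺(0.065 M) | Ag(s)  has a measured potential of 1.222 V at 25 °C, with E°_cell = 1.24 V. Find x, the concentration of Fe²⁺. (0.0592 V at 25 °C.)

0.017 M

From the Nernst equation, log Q = n(E° − E)/0.0592 = 2(1.24 − 1.222)/0.0592 = 0.608, so Q = 4.06.
With Q = [Fe²⁺]/[Ag⁺]^2 and the known concentrations, [Fe²⁺] in the numerator gives [Fe²⁺] = 0.017 M.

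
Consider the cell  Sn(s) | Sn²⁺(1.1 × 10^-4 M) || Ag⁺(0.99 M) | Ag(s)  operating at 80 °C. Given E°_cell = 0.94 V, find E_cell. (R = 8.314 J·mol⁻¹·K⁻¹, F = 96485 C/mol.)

Balancing electrons gives n = 2; the reaction quotient is Q = [Sn²⁺]/[Ag⁺]^2 = 1.12 × 10^-4.
E = E° − (RT/nF) ln Q = 0.94 − (8.314×353)/(2×96485) × (-9.095) = 0.940 + 0.138 = 1.078 V.

1.08 V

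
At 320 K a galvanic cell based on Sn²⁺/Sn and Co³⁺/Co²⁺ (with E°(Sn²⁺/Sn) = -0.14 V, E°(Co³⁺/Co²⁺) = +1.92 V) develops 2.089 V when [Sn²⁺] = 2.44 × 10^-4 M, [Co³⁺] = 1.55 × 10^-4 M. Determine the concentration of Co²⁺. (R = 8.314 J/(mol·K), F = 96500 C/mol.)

0.0035 M

From the Nernst equation, ln Q = nF(E° − E)/RT = 2×96500×(2.06 − 2.089)/(8.314×320) = -2.104, so Q = 0.122.
With Q = [Sn²⁺]·[Co²⁺]^2/[Co³⁺]^2 and the known concentrations, [Co²⁺]^2 in the numerator gives [Co²⁺] = 0.0035 M.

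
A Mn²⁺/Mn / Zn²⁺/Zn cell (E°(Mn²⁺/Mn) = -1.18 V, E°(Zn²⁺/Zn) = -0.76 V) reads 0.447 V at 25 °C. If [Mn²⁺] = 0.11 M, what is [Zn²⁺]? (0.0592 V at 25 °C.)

0.9 M

From the Nernst equation, log Q = n(E° − E)/0.0592 = 2(0.42 − 0.447)/0.0592 = -0.912, so Q = 0.122.
With Q = [Mn²⁺]/[Zn²⁺] and the known concentrations, [Zn²⁺] in the denominator gives [Zn²⁺] = 0.9 M.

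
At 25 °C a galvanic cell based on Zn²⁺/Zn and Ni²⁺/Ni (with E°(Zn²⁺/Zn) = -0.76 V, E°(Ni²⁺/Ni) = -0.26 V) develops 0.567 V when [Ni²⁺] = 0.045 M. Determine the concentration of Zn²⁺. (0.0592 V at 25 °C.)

2.5 × 10^-4 M

From the Nernst equation, log Q = n(E° − E)/0.0592 = 2(0.50 − 0.567)/0.0592 = -2.264, so Q = 0.00545.
With Q = [Zn²⁺]/[Ni²⁺] and the known concentrations, [Zn²⁺] in the numerator gives [Zn²⁺] = 2.5 × 10^-4 M.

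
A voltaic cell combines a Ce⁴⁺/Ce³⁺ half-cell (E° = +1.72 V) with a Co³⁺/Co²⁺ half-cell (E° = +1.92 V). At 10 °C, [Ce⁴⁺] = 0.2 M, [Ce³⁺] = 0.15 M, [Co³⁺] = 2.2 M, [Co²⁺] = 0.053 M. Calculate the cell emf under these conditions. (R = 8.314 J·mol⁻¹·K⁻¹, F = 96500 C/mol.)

0.284 V

The Co³⁺/Co²⁺ couple has the higher reduction potential and acts as the cathode, so E°_cell = +1.92 − (+1.72) = 0.20 V.
Balancing electrons gives n = 1; the reaction quotient is Q = [Ce⁴⁺]·[Co²⁺]/([Ce³⁺]·[Co³⁺]) = 0.0321.
E = E° − (RT/nF) ln Q = 0.20 − (8.314×283)/(1×96500) × (-3.438) = 0.200 + 0.084 = 0.284 V.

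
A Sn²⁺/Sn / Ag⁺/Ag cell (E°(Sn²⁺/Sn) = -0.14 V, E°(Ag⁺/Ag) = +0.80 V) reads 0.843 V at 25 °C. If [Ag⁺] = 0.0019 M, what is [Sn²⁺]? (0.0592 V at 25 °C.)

0.0068 M

From the Nernst equation, log Q = n(E° − E)/0.0592 = 2(0.94 − 0.843)/0.0592 = 3.277, so Q = 1890.
With Q = [Sn²⁺]/[Ag⁺]^2 and the known concentrations, [Sn²⁺] in the numerator gives [Sn²⁺] = 0.0068 M.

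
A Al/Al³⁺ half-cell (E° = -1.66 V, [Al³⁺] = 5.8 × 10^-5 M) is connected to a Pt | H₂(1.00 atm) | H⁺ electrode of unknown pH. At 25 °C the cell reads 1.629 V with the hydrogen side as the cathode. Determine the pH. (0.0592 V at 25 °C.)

pH = 1.94

E°_cell = 1.66 V and n = 6.
log Q = n(E° − E)/0.0592 = 6×(1.66 − 1.629)/0.0592 = 3.142.
With Q = [Al³⁺]^2·P(H₂)^3 / [H⁺]^6, solving for [H⁺] gives log[H⁺] = -1.936, so pH = 1.94.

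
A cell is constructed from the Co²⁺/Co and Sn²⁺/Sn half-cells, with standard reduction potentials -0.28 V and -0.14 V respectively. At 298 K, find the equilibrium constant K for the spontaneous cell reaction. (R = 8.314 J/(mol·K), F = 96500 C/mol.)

E°_cell = -0.14 − (-0.28) = 0.14 V, with n = 2 electrons transferred.
At equilibrium E = 0, so the Nernst equation gives ln K = nFE°/RT = (2)(96500)(0.14)/((8.314)(298)) = 10.91.
K = e^10.91 = 5.4 × 10^4.

5.4 × 10^4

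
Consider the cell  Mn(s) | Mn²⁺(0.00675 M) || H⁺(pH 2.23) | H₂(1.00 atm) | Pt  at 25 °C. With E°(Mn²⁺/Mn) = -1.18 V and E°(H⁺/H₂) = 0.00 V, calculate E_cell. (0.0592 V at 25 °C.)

1.11 V

The hydrogen couple is the cathode, so E°_cell = 1.18 V; n = 2.
[H⁺] = 10^(−2.23) = 0.0059 M, and Q = [Mn²⁺]·P(H₂) / [H⁺]^2 = 195.
E = E° − (0.0592/2) log Q = 1.18 − (0.0592/2)(2.289) = 1.112 V.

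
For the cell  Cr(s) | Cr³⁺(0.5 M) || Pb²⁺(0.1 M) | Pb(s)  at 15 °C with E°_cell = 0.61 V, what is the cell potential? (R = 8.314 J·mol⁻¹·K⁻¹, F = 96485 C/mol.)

Balancing electrons gives n = 6; the reaction quotient is Q = [Cr³⁺]^2/[Pb²⁺]^3 = 250.
E = E° − (RT/nF) ln Q = 0.61 − (8.314×288)/(6×96485) × (5.521) = 0.610 − 0.023 = 0.587 V.

0.587 V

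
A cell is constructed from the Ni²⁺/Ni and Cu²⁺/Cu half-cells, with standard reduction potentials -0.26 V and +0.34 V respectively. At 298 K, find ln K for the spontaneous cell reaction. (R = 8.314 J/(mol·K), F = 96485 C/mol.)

ln K = 46.7

E°_cell = +0.34 − (-0.26) = 0.60 V, with n = 2 electrons transferred.
At equilibrium E = 0, so the Nernst equation gives ln K = nFE°/RT = (2)(96485)(0.60)/((8.314)(298)) = 46.73.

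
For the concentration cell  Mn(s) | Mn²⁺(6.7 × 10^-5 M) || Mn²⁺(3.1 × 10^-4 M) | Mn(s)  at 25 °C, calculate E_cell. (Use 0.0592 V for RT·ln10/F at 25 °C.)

0.020 V

Both half-cells are Mn²⁺/Mn, so E°_cell = 0. The concentrated side is the cathode; the cell reaction moves Mn²⁺ from high to low concentration with n = 2.
Q = [Mn²⁺]_dilute/[Mn²⁺]_conc = 6.7 × 10^-5/3.1 × 10^-4 = 0.216.
E = 0 − (0.0592/2) log Q = −(0.0592/2)(-0.665) = 0.0197 V.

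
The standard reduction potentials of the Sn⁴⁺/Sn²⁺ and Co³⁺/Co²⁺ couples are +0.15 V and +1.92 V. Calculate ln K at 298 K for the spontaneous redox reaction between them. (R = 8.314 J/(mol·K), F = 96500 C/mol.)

E°_cell = +1.92 − (+0.15) = 1.77 V, with n = 2 electrons transferred.
At equilibrium E = 0, so the Nernst equation gives ln K = nFE°/RT = (2)(96500)(1.77)/((8.314)(298)) = 137.88.

ln K = 137.9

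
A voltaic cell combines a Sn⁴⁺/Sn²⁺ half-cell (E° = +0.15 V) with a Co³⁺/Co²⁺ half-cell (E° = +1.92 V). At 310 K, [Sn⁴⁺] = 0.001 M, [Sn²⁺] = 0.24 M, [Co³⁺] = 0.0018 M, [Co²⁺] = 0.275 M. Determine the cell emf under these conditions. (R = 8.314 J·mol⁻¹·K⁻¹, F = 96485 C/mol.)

1.71 V

The Co³⁺/Co²⁺ couple has the higher reduction potential and acts as the cathode, so E°_cell = +1.92 − (+0.15) = 1.77 V.
Balancing electrons gives n = 2; the reaction quotient is Q = [Sn⁴⁺]·[Co²⁺]^2/([Sn²⁺]·[Co³⁺]^2) = 97.3.
E = E° − (RT/nF) ln Q = 1.77 − (8.314×310)/(2×96485) × (4.577) = 1.770 − 0.061 = 1.709 V.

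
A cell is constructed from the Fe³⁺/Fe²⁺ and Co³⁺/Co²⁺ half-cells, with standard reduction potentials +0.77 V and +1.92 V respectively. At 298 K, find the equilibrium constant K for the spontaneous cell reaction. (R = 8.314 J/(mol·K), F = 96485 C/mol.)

2.8 × 10^19

E°_cell = +1.92 − (+0.77) = 1.15 V, with n = 1 electron transferred.
At equilibrium E = 0, so the Nernst equation gives ln K = nFE°/RT = (1)(96485)(1.15)/((8.314)(298)) = 44.78.
K = e^44.78 = 2.8 × 10^19.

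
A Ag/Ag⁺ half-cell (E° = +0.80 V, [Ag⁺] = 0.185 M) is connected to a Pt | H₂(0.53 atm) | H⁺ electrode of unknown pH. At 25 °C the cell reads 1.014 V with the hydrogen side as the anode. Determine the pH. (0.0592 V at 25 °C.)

E°_cell = 0.80 V and n = 2.
log Q = n(E° − E)/0.0592 = 2×(0.80 − 1.014)/0.0592 = -7.230.
With Q = [H⁺]^2 / ([Ag⁺]^2·P(H₂)), solving for [H⁺] gives log[H⁺] = -4.486, so pH = 4.49.

pH = 4.49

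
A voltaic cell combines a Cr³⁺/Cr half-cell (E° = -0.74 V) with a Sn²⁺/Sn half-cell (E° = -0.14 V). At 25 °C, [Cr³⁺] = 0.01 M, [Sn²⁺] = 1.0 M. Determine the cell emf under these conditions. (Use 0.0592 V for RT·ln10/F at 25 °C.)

0.639 V

The Sn²⁺/Sn couple has the higher reduction potential and acts as the cathode, so E°_cell = -0.14 − (-0.74) = 0.60 V.
Balancing electrons gives n = 6; the reaction quotient is Q = [Cr³⁺]^2/[Sn²⁺]^3 = 1 × 10^-4.
At 25 °C, E = E° − (0.0592/n) log Q = 0.60 − (0.0592/6)(-4.000) = 0.600 + 0.039 = 0.639 V.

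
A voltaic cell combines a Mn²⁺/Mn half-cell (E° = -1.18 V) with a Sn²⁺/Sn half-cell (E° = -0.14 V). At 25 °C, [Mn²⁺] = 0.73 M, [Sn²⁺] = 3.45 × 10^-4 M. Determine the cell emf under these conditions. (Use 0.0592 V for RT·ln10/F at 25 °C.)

The Sn²⁺/Sn couple has the higher reduction potential and acts as the cathode, so E°_cell = -0.14 − (-1.18) = 1.04 V.
Balancing electrons gives n = 2; the reaction quotient is Q = [Mn²⁺]/[Sn²⁺] = 2120.
At 25 °C, E = E° − (0.0592/n) log Q = 1.04 − (0.0592/2)(3.326) = 1.040 − 0.098 = 0.942 V.

0.942 V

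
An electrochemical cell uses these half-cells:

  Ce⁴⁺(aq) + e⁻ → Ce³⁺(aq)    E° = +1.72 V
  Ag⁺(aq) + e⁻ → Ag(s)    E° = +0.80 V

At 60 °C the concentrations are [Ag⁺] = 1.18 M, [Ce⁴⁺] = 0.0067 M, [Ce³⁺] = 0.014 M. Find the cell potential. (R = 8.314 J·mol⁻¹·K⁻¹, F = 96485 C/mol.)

0.894 V

The Ce⁴⁺/Ce³⁺ couple has the higher reduction potential and acts as the cathode, so E°_cell = +1.72 − (+0.80) = 0.92 V.
Balancing electrons gives n = 1; the reaction quotient is Q = [Ag⁺]·[Ce³⁺]/[Ce⁴⁺] = 2.47.
E = E° − (RT/nF) ln Q = 0.92 − (8.314×333)/(1×96485) × (0.902) = 0.920 − 0.026 = 0.894 V.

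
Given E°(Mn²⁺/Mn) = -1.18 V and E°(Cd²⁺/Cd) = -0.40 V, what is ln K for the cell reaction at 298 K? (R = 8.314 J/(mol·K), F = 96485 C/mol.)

ln K = 60.8

E°_cell = -0.40 − (-1.18) = 0.78 V, with n = 2 electrons transferred.
At equilibrium E = 0, so the Nernst equation gives ln K = nFE°/RT = (2)(96485)(0.78)/((8.314)(298)) = 60.75.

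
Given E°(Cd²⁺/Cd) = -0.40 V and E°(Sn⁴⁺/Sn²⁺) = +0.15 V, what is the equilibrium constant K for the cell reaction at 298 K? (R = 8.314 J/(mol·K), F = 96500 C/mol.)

4 × 10^18

E°_cell = +0.15 − (-0.40) = 0.55 V, with n = 2 electrons transferred.
At equilibrium E = 0, so the Nernst equation gives ln K = nFE°/RT = (2)(96500)(0.55)/((8.314)(298)) = 42.84.
K = e^42.84 = 4 × 10^18.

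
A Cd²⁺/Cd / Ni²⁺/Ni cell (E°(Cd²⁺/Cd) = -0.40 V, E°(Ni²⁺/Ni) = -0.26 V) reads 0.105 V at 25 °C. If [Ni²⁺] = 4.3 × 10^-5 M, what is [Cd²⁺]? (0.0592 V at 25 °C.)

6.5 × 10^-4 M

From the Nernst equation, log Q = n(E° − E)/0.0592 = 2(0.14 − 0.105)/0.0592 = 1.182, so Q = 15.2.
With Q = [Cd²⁺]/[Ni²⁺] and the known concentrations, [Cd²⁺] in the numerator gives [Cd²⁺] = 6.5 × 10^-4 M.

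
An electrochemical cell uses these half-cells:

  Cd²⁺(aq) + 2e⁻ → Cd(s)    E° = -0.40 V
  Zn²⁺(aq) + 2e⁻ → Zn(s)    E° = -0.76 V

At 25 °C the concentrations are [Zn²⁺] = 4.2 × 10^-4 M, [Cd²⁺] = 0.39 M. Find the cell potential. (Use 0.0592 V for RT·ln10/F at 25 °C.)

The Cd²⁺/Cd couple has the higher reduction potential and acts as the cathode, so E°_cell = -0.40 − (-0.76) = 0.36 V.
Balancing electrons gives n = 2; the reaction quotient is Q = [Zn²⁺]/[Cd²⁺] = 0.00108.
At 25 °C, E = E° − (0.0592/n) log Q = 0.36 − (0.0592/2)(-2.968) = 0.360 + 0.088 = 0.448 V.

0.448 V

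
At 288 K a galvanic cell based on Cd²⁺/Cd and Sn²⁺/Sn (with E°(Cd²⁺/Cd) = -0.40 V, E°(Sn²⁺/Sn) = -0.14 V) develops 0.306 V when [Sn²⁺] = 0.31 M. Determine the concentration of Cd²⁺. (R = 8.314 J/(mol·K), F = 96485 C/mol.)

0.0076 M

From the Nernst equation, ln Q = nF(E° − E)/RT = 2×96485×(0.26 − 0.306)/(8.314×288) = -3.707, so Q = 0.0245.
With Q = [Cd²⁺]/[Sn²⁺] and the known concentrations, [Cd²⁺] in the numerator gives [Cd²⁺] = 0.0076 M.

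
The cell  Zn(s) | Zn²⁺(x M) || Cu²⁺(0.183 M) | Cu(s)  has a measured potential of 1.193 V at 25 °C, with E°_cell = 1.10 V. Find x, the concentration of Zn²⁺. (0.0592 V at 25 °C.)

From the Nernst equation, log Q = n(E° − E)/0.0592 = 2(1.10 − 1.193)/0.0592 = -3.142, so Q = 7.21 × 10^-4.
With Q = [Zn²⁺]/[Cu²⁺] and the known concentrations, [Zn²⁺] in the numerator gives [Zn²⁺] = 1.3 × 10^-4 M.

1.3 × 10^-4 M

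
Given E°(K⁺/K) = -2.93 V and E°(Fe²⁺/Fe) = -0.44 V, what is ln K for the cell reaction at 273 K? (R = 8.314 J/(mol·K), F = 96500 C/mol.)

ln K = 211.7

E°_cell = -0.44 − (-2.93) = 2.49 V, with n = 2 electrons transferred.
At equilibrium E = 0, so the Nernst equation gives ln K = nFE°/RT = (2)(96500)(2.49)/((8.314)(273)) = 211.73.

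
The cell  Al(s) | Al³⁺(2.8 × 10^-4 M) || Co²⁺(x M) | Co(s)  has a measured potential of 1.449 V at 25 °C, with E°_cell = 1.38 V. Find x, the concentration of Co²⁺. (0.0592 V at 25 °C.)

From the Nernst equation, log Q = n(E° − E)/0.0592 = 6(1.38 − 1.449)/0.0592 = -6.993, so Q = 1.02 × 10^-7.
With Q = [Al³⁺]^2/[Co²⁺]^3 and the known concentrations, [Co²⁺]^3 in the denominator gives [Co²⁺] = 0.92 M.

0.92 M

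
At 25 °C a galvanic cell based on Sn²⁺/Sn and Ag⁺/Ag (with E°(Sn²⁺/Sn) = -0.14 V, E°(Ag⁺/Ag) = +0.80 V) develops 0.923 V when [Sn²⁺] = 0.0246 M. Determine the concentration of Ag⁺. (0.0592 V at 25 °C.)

From the Nernst equation, log Q = n(E° − E)/0.0592 = 2(0.94 − 0.923)/0.0592 = 0.574, so Q = 3.75.
With Q = [Sn²⁺]/[Ag⁺]^2 and the known concentrations, [Ag⁺]^2 in the denominator gives [Ag⁺] = 0.081 M.

0.081 M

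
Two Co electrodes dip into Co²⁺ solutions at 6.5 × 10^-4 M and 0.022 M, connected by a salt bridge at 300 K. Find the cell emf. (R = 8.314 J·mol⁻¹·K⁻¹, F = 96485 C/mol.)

0.046 V

Both half-cells are Co²⁺/Co, so E°_cell = 0. The concentrated side is the cathode; the cell reaction moves Co²⁺ from high to low concentration with n = 2.
Q = [Co²⁺]_dilute/[Co²⁺]_conc = 6.5 × 10^-4/0.022 = 0.0295.
E = 0 − (RT/nF) ln Q = −((8.314×300)/(2×96485))(-3.522) = 0.0455 V.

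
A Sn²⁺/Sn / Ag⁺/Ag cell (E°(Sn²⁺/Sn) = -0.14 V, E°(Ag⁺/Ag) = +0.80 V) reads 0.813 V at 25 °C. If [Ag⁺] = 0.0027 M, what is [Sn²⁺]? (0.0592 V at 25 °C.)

From the Nernst equation, log Q = n(E° − E)/0.0592 = 2(0.94 − 0.813)/0.0592 = 4.291, so Q = 1.95 × 10^4.
With Q = [Sn²⁺]/[Ag⁺]^2 and the known concentrations, [Sn²⁺] in the numerator gives [Sn²⁺] = 0.14 M.

0.14 M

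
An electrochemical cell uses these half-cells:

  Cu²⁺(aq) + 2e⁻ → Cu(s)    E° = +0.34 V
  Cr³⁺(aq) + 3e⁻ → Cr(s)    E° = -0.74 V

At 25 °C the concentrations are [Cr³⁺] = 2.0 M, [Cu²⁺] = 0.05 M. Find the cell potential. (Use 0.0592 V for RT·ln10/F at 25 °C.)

The Cu²⁺/Cu couple has the higher reduction potential and acts as the cathode, so E°_cell = +0.34 − (-0.74) = 1.08 V.
Balancing electrons gives n = 6; the reaction quotient is Q = [Cr³⁺]^2/[Cu²⁺]^3 = 3.2 × 10^4.
At 25 °C, E = E° − (0.0592/n) log Q = 1.08 − (0.0592/6)(4.505) = 1.080 − 0.044 = 1.036 V.

1.04 V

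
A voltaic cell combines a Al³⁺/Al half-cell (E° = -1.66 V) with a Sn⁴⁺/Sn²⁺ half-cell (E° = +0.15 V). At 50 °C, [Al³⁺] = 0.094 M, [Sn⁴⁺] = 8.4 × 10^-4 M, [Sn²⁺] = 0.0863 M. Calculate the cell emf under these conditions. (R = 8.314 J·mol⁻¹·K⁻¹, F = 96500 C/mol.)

1.77 V

The Sn⁴⁺/Sn²⁺ couple has the higher reduction potential and acts as the cathode, so E°_cell = +0.15 − (-1.66) = 1.81 V.
Balancing electrons gives n = 6; the reaction quotient is Q = [Al³⁺]^2·[Sn²⁺]^3/[Sn⁴⁺]^3 = 9580.
E = E° − (RT/nF) ln Q = 1.81 − (8.314×323)/(6×96500) × (9.168) = 1.810 − 0.043 = 1.767 V.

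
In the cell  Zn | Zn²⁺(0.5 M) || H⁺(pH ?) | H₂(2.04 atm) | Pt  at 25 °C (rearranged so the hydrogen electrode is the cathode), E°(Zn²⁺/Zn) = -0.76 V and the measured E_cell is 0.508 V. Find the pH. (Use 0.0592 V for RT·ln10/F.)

pH = 4.25

E°_cell = 0.76 V and n = 2.
log Q = n(E° − E)/0.0592 = 2×(0.76 − 0.508)/0.0592 = 8.514.
With Q = [Zn²⁺]·P(H₂) / [H⁺]^2, solving for [H⁺] gives log[H⁺] = -4.252, so pH = 4.25.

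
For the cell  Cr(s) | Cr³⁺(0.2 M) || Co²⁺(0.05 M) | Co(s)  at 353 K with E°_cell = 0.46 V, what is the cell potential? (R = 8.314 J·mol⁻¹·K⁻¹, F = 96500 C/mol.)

0.431 V

Balancing electrons gives n = 6; the reaction quotient is Q = [Cr³⁺]^2/[Co²⁺]^3 = 320.
E = E° − (RT/nF) ln Q = 0.46 − (8.314×353)/(6×96500) × (5.768) = 0.460 − 0.029 = 0.431 V.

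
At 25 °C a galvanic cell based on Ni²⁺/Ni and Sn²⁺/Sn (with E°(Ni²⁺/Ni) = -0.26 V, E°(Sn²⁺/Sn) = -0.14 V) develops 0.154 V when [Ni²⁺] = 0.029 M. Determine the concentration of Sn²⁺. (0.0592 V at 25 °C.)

From the Nernst equation, log Q = n(E° − E)/0.0592 = 2(0.12 − 0.154)/0.0592 = -1.149, so Q = 0.0710.
With Q = [Ni²⁺]/[Sn²⁺] and the known concentrations, [Sn²⁺] in the denominator gives [Sn²⁺] = 0.41 M.

0.41 M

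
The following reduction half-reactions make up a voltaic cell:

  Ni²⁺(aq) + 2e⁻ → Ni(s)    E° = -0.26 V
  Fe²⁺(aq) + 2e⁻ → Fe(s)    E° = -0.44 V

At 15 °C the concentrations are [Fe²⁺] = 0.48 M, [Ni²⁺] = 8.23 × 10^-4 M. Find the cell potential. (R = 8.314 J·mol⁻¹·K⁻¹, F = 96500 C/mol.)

0.101 V

The Ni²⁺/Ni couple has the higher reduction potential and acts as the cathode, so E°_cell = -0.26 − (-0.44) = 0.18 V.
Balancing electrons gives n = 2; the reaction quotient is Q = [Fe²⁺]/[Ni²⁺] = 583.
E = E° − (RT/nF) ln Q = 0.18 − (8.314×288)/(2×96500) × (6.369) = 0.180 − 0.079 = 0.101 V.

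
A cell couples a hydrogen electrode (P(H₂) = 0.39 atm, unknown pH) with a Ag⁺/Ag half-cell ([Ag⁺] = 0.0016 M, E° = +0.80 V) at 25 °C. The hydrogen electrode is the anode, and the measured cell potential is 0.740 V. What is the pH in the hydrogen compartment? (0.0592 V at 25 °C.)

pH = 1.99

E°_cell = 0.80 V and n = 2.
log Q = n(E° − E)/0.0592 = 2×(0.80 − 0.740)/0.0592 = 2.027.
With Q = [H⁺]^2 / ([Ag⁺]^2·P(H₂)), solving for [H⁺] gives log[H⁺] = -1.987, so pH = 1.99.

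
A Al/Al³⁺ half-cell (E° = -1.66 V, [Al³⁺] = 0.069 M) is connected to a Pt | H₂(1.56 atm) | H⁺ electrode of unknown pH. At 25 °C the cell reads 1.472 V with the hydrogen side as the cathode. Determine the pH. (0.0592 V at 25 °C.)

E°_cell = 1.66 V and n = 6.
log Q = n(E° − E)/0.0592 = 6×(1.66 − 1.472)/0.0592 = 19.054.
With Q = [Al³⁺]^2·P(H₂)^3 / [H⁺]^6, solving for [H⁺] gives log[H⁺] = -3.466, so pH = 3.47.

pH = 3.47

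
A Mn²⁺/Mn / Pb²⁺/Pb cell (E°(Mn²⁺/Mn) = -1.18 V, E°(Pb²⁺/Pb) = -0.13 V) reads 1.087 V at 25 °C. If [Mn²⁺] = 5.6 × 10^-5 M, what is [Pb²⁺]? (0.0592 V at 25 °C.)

0.001 M

From the Nernst equation, log Q = n(E° − E)/0.0592 = 2(1.05 − 1.087)/0.0592 = -1.250, so Q = 0.0562.
With Q = [Mn²⁺]/[Pb²⁺] and the known concentrations, [Pb²⁺] in the denominator gives [Pb²⁺] = 0.001 M.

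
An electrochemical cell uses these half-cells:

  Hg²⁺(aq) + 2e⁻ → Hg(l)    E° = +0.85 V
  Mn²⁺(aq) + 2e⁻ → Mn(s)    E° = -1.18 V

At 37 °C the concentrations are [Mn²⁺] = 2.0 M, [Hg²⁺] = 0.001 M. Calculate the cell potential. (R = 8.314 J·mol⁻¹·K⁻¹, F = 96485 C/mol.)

The Hg²⁺/Hg couple has the higher reduction potential and acts as the cathode, so E°_cell = +0.85 − (-1.18) = 2.03 V.
Balancing electrons gives n = 2; the reaction quotient is Q = [Mn²⁺]/[Hg²⁺] = 2000.
E = E° − (RT/nF) ln Q = 2.03 − (8.314×310)/(2×96485) × (7.601) = 2.030 − 0.102 = 1.928 V.

1.93 V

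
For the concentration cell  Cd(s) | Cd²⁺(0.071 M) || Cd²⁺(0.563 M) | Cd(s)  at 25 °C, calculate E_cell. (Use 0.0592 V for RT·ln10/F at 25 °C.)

0.027 V

Both half-cells are Cd²⁺/Cd, so E°_cell = 0. The concentrated side is the cathode; the cell reaction moves Cd²⁺ from high to low concentration with n = 2.
Q = [Cd²⁺]_dilute/[Cd²⁺]_conc = 0.071/0.563 = 0.126.
E = 0 − (0.0592/2) log Q = −(0.0592/2)(-0.899) = 0.0266 V.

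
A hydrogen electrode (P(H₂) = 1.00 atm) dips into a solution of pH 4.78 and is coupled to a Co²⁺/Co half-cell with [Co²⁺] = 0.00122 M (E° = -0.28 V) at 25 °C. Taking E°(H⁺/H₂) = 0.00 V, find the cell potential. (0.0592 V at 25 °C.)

0.083 V

The hydrogen couple is the cathode, so E°_cell = 0.28 V; n = 2.
[H⁺] = 10^(−4.78) = 1.7 × 10^-5 M, and Q = [Co²⁺]·P(H₂) / [H⁺]^2 = 4.43 × 10^6.
E = E° − (0.0592/2) log Q = 0.28 − (0.0592/2)(6.646) = 0.083 V.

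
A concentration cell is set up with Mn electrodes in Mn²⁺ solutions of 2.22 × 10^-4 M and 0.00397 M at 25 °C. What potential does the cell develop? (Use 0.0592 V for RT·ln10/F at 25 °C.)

0.037 V

Both half-cells are Mn²⁺/Mn, so E°_cell = 0. The concentrated side is the cathode; the cell reaction moves Mn²⁺ from high to low concentration with n = 2.
Q = [Mn²⁺]_dilute/[Mn²⁺]_conc = 2.22 × 10^-4/0.00397 = 0.0559.
E = 0 − (0.0592/2) log Q = −(0.0592/2)(-1.252) = 0.0371 V.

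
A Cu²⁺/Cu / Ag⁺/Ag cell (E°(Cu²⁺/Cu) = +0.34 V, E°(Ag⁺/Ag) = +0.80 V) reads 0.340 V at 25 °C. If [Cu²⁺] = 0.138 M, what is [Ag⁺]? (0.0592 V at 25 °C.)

From the Nernst equation, log Q = n(E° − E)/0.0592 = 2(0.46 − 0.340)/0.0592 = 4.054, so Q = 1.13 × 10^4.
With Q = [Cu²⁺]/[Ag⁺]^2 and the known concentrations, [Ag⁺]^2 in the denominator gives [Ag⁺] = 0.0035 M.

0.0035 M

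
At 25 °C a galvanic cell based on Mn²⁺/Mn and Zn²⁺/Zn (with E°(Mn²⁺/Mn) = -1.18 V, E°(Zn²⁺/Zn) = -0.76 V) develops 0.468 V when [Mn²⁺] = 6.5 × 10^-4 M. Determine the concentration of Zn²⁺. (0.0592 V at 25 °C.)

0.027 M

From the Nernst equation, log Q = n(E° − E)/0.0592 = 2(0.42 − 0.468)/0.0592 = -1.622, so Q = 0.0239.
With Q = [Mn²⁺]/[Zn²⁺] and the known concentrations, [Zn²⁺] in the denominator gives [Zn²⁺] = 0.027 M.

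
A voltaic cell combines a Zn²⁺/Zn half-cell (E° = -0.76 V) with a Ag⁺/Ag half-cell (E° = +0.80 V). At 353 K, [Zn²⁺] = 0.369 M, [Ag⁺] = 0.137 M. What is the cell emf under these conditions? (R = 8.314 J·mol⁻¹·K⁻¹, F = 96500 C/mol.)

1.51 V

The Ag⁺/Ag couple has the higher reduction potential and acts as the cathode, so E°_cell = +0.80 − (-0.76) = 1.56 V.
Balancing electrons gives n = 2; the reaction quotient is Q = [Zn²⁺]/[Ag⁺]^2 = 19.7.
E = E° − (RT/nF) ln Q = 1.56 − (8.314×353)/(2×96500) × (2.979) = 1.560 − 0.045 = 1.515 V.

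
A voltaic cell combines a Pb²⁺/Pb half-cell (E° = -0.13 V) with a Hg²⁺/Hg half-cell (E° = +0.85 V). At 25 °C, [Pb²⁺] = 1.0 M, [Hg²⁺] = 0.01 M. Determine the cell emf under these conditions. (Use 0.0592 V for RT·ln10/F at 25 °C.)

The Hg²⁺/Hg couple has the higher reduction potential and acts as the cathode, so E°_cell = +0.85 − (-0.13) = 0.98 V.
Balancing electrons gives n = 2; the reaction quotient is Q = [Pb²⁺]/[Hg²⁺] = 100.
At 25 °C, E = E° − (0.0592/n) log Q = 0.98 − (0.0592/2)(2.000) = 0.980 − 0.059 = 0.921 V.

0.921 V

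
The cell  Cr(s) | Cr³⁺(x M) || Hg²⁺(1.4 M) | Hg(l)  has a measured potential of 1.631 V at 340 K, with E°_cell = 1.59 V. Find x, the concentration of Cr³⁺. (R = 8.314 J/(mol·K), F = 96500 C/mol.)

From the Nernst equation, ln Q = nF(E° − E)/RT = 6×96500×(1.59 − 1.631)/(8.314×340) = -8.398, so Q = 2.25 × 10^-4.
With Q = [Cr³⁺]^2/[Hg²⁺]^3 and the known concentrations, [Cr³⁺]^2 in the numerator gives [Cr³⁺] = 0.025 M.

0.025 M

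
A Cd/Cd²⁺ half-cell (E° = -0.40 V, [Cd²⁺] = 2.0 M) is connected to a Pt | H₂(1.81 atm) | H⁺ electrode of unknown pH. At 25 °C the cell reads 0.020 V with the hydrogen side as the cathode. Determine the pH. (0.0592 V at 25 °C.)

pH = 6.14

E°_cell = 0.40 V and n = 2.
log Q = n(E° − E)/0.0592 = 2×(0.40 − 0.020)/0.0592 = 12.838.
With Q = [Cd²⁺]·P(H₂) / [H⁺]^2, solving for [H⁺] gives log[H⁺] = -6.140, so pH = 6.14.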